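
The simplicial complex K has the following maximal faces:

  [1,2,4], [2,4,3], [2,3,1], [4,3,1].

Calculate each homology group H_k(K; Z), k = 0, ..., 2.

H_0 ≅ Z,  H_1 = 0,  H_2 ≅ Z.

Fix the vertex order 1 < 2 < 3 < 4 and write every simplex with vertices in increasing order. Then dim K = 2 and the simplices of K are:

  0-simplices (4): [1], [2], [3], [4]
  1-simplices (6): [1,2], [1,3], [1,4], [2,3], [2,4], [3,4]
  2-simplices (4): [1,2,3], [1,2,4], [1,3,4], [2,3,4]

so the chain groups are C_0 ≅ Z^4, C_1 ≅ Z^6, C_2 ≅ Z^4.

Boundary ∂_1: C_1 → C_0 is given by ∂[p,q] = [q] − [p].
The resulting 4×6 matrix has rank 3, and its Smith normal form has invariant factors (1,1,1).

Boundary ∂_2: C_2 → C_1 sends each 2-simplex [p,q,r] to [q,r] − [p,r] + [p,q]. For instance
  ∂[1,2,3] = [2,3] − [1,3] + [1,2],
  ∂[1,2,4] = [2,4] − [1,4] + [1,2].
The resulting 6×4 matrix has rank 3, and its Smith normal form has invariant factors (1,1,1).

Reading off H_k = ker ∂_k / im ∂_{k+1}:

  H_0: rank C_0 − rank ∂_1 = 4 − 3 = 1, and the invariant factors of ∂_1 are all 1, so H_0 ≅ Z.
  H_1: rank ker ∂_1 − rank ∂_2 = (6 − 3) − 3 = 0, and the invariant factors of ∂_2 are all 1, so H_1 ≅ 0.
  H_2: rank ker ∂_2 − rank ∂_3 = (4 − 3) − 0 = 1, and there is no ∂_3, so H_2 ≅ Z.

(K is a triangulation of the 2-sphere S^2.)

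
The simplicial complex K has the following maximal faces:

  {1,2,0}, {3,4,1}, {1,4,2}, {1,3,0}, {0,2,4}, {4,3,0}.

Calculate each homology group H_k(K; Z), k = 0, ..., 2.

Take the total order 0 < 1 < 2 < 3 < 4 on the vertex set. Then K (dimension 2) consists of the simplices:

  0-simplices (5): [0], [1], [2], [3], [4]
  1-simplices (9): [0,1], [0,2], [0,3], [0,4], [1,2], [1,3], [1,4], [2,4], [3,4]
  2-simplices (6): [0,1,2], [0,1,3], [0,2,4], [0,3,4], [1,2,4], [1,3,4]

Hence C_0 ≅ Z^5, C_1 ≅ Z^9, C_2 ≅ Z^6.

The boundary map ∂_1: C_1 → C_0 is given by ∂[p,q] = [q] − [p]. For instance
  ∂[1,4] = [4] − [1].
The resulting 5×9 matrix has rank 4, and its Smith normal form has invariant factors (1,1,1,1).

∂_2: C_2 → C_1 acts by ∂[p,q,r] = [q,r] − [p,r] + [p,q]. For instance
  ∂[1,2,4] = [2,4] − [1,4] + [1,2],
  ∂[0,2,4] = [2,4] − [0,4] + [0,2].
As a 9×6 matrix over Z this has rank 5, with invariant factors (1,1,1,1,1).

Now H_k = ker ∂_k / im ∂_{k+1}, so:

  H_0: rank C_0 − rank ∂_1 = 5 − 4 = 1, and the invariant factors of ∂_1 are all 1, so H_0 = Z.
  H_1: rank ker ∂_1 − rank ∂_2 = (9 − 4) − 5 = 0, and the invariant factors of ∂_2 are all 1, so H_1 = 0.
  H_2: rank ker ∂_2 − rank ∂_3 = (6 − 5) − 0 = 1, and there is no ∂_3, so H_2 = Z.

H_0 ≅ Z,  H_1 = 0,  H_2 ≅ Z.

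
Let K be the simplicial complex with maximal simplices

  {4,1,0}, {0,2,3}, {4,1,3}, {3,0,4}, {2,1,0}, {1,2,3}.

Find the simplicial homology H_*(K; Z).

H_0 ≅ Z,  H_1 = 0,  H_2 ≅ Z.

Take the total order 0 < 1 < 2 < 3 < 4 on the vertex set. Then K (dimension 2) consists of the simplices:

  0-simplices (5): [0], [1], [2], [3], [4]
  1-simplices (9): [0,1], [0,2], [0,3], [0,4], [1,2], [1,3], [1,4], [2,3], [3,4]
  2-simplices (6): [0,1,2], [0,1,4], [0,2,3], [0,3,4], [1,2,3], [1,3,4]

so the chain groups are C_0 ≅ Z^5, C_1 ≅ Z^9, C_2 ≅ Z^6.

The boundary map ∂_1: C_1 → C_0 maps an edge to its endpoints' difference, ∂[p,q] = q − p.
As a 5×9 matrix over Z this has rank 4, with invariant factors (1,1,1,1).

The boundary map ∂_2: C_2 → C_1 sends each 2-simplex [p,q,r] to [q,r] − [p,r] + [p,q]. For instance
  ∂[1,3,4] = [3,4] − [1,4] + [1,3],
  ∂[0,1,4] = [1,4] − [0,4] + [0,1].
The 9×6 boundary matrix has rank 5 and Smith normal form diag(1,1,1,1,1).

Computing H_k = (kernel of ∂_k) / (image of ∂_{k+1}):

  H_0: rank C_0 − rank ∂_1 = 5 − 4 = 1, and the invariant factors of ∂_1 are all 1, so H_0 = Z.
  H_1: rank ker ∂_1 − rank ∂_2 = (9 − 4) − 5 = 0, and the invariant factors of ∂_2 are all 1, so H_1 = 0.
  H_2: rank ker ∂_2 − rank ∂_3 = (6 − 5) − 0 = 1, and there is no ∂_3, so H_2 = Z.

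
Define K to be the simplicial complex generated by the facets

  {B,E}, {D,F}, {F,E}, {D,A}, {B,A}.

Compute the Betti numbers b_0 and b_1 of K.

Take the total order A < B < D < E < F on the vertex set. Then K (dimension 1) consists of the simplices:

  0-simplices (5): A, B, D, E, F
  1-simplices (5): AB, AD, BE, DF, EF

giving chain groups C_0 ≅ Z^5, C_1 ≅ Z^5.

∂_1: C_1 → C_0 sends each edge [p,q] (with p < q) to q − p.
The resulting 5×5 matrix has rank 4, and its Smith normal form has invariant factors (1,1,1,1).

Reading off H_k = ker ∂_k / im ∂_{k+1}:

  H_0: rank C_0 − rank ∂_1 = 5 − 4 = 1, and the invariant factors of ∂_1 are all 1, so H_0 = Z.
  H_1: rank ker ∂_1 − rank ∂_2 = (5 − 4) − 0 = 1, and there is no ∂_2, so H_1 = Z.

(K is a triangulation of the circle S^1.)

Hence the Betti numbers are b_0 = 1, b_1 = 1.

b_0 = 1, b_1 = 1.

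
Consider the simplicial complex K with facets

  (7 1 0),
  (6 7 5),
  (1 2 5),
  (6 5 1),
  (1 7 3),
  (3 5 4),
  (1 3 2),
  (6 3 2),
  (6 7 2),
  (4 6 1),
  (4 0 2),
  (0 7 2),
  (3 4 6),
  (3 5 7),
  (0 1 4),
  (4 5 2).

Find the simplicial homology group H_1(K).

H_1 = Z^2.

Fix the vertex order 0 < 1 < 2 < 3 < 4 < 5 < 6 < 7 and write every simplex with vertices in increasing order. Then dim K = 2 and the simplices of K are:

  0-simplices (8): [0], [1], [2], [3], [4], [5], [6], [7]
  1-simplices (24): (24 of them)
  2-simplices (16): [0,1,4], [0,1,7], [0,2,4], [0,2,7], [1,2,3], [1,2,5], [1,3,7], [1,4,6], [1,5,6], [2,3,6], [2,4,5], [2,6,7], [3,4,5], [3,4,6], [3,5,7], [5,6,7]

so the chain groups are C_0 ≅ Z^8, C_1 ≅ Z^24, C_2 ≅ Z^16.

The boundary map ∂_1: C_1 → C_0 is given by ∂[p,q] = [q] − [p].
This gives a 8×24 integer matrix of rank 7; reducing to Smith normal form yields diagonal entries (1,1,1,1,1,1,1).

∂_2: C_2 → C_1 maps a triangle to the signed sum of its edges. For instance
  ∂[0,2,4] = [2,4] − [0,4] + [0,2],
  ∂[1,5,6] = [5,6] − [1,6] + [1,5].
The resulting 24×16 matrix has rank 15, and its Smith normal form has invariant factors (1,1,1,1,1,1,1,1,1,1,1,1,1,1,1).

Now H_k = ker ∂_k / im ∂_{k+1}, so:

  H_1: rank ker ∂_1 − rank ∂_2 = (24 − 7) − 15 = 2, and the invariant factors of ∂_2 are all 1, so H_1 ≅ Z^2.

(K is a triangulation of the torus T^2.)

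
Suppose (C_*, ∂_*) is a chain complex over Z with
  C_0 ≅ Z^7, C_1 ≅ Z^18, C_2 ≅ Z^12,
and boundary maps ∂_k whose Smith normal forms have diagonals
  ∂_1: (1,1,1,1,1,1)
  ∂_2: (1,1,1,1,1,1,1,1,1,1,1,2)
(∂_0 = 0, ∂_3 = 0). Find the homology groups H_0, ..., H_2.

H_0: b_0 = 7 − 0 − 6 = 1; torsion from ∂_1 factors > 1: none. So H_0 ≅ Z.
H_1: b_1 = 18 − 6 − 12 = 0; torsion from ∂_2 factors > 1: [2]. So H_1 ≅ Z/2Z.
H_2: b_2 = 12 − 12 − 0 = 0; torsion from ∂_3 factors > 1: none. So H_2 ≅ 0.

H_0 ≅ Z,  H_1 ≅ Z/2Z,  H_2 = 0.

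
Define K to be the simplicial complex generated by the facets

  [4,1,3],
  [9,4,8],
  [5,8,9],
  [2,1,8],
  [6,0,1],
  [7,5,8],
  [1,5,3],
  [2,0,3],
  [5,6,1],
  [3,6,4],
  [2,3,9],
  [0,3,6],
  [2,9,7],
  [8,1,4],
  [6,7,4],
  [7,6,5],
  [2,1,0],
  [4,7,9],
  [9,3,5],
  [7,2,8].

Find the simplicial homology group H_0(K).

H_0 ≅ Z.

We work with the vertex ordering 0 < 1 < 2 < 3 < 4 < 5 < 6 < 7 < 8 < 9. The simplices of K, each written with vertices in increasing order, are:

  0-simplices (10): [0], [1], [2], [3], [4], [5], [6], [7], [8], [9]
  1-simplices (30): (30 of them)
  2-simplices (20): (20 of them)

so the chain groups are C_0 ≅ Z^10, C_1 ≅ Z^30, C_2 ≅ Z^20.

Boundary ∂_1: C_1 → C_0 maps an edge to its endpoints' difference, ∂[p,q] = q − p.
As a 10×30 matrix over Z this has rank 9, with invariant factors (1,1,1,1,1,1,1,1,1).

Boundary ∂_2: C_2 → C_1 maps a triangle to the signed sum of its edges. For instance
  ∂[1,2,8] = [2,8] − [1,8] + [1,2],
  ∂[1,3,4] = [3,4] − [1,4] + [1,3].
The 30×20 boundary matrix has rank 20 and Smith normal form diag(1,1,1,1,1,1,1,1,1,1,1,1,1,1,1,1,1,1,1,2).

Now H_k = ker ∂_k / im ∂_{k+1}, so:

  H_0: rank C_0 − rank ∂_1 = 10 − 9 = 1, and the invariant factors of ∂_1 are all 1, so H_0 = Z.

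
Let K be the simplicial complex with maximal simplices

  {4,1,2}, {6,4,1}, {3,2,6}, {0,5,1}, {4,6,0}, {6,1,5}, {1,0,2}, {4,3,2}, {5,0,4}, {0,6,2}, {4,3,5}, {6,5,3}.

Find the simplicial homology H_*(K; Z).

Order the vertices as 0 < 1 < 2 < 3 < 4 < 5 < 6. Listing each simplex with vertices in this order, K has dimension 2 with simplices:

  0-simplices (7): [0], [1], [2], [3], [4], [5], [6]
  1-simplices (18): [0,1], [0,2], [0,4], [0,5], [0,6], [1,2], [1,4], [1,5], [1,6], [2,3], [2,4], [2,6], [3,4], [3,5], [3,6], [4,5], [4,6], [5,6]
  2-simplices (12): [0,1,2], [0,1,5], [0,2,6], [0,4,5], [0,4,6], [1,2,4], [1,4,6], [1,5,6], [2,3,4], [2,3,6], [3,4,5], [3,5,6]

so the chain groups are C_0 ≅ Z^7, C_1 ≅ Z^18, C_2 ≅ Z^12.

∂_1: C_1 → C_0 maps an edge to its endpoints' difference, ∂[p,q] = q − p.
As a 7×18 matrix over Z this has rank 6, with invariant factors (1,1,1,1,1,1).

Boundary ∂_2: C_2 → C_1 acts by ∂[p,q,r] = [q,r] − [p,r] + [p,q]. For instance
  ∂[0,1,5] = [1,5] − [0,5] + [0,1],
  ∂[2,3,4] = [3,4] − [2,4] + [2,3].
This gives a 18×12 integer matrix of rank 12; reducing to Smith normal form yields diagonal entries (1,1,1,1,1,1,1,1,1,1,1,2).

Reading off H_k = ker ∂_k / im ∂_{k+1}:

  H_0: rank C_0 − rank ∂_1 = 7 − 6 = 1, and the invariant factors of ∂_1 are all 1, so H_0 ≅ Z.
  H_1: rank ker ∂_1 − rank ∂_2 = (18 − 6) − 12 = 0, and ∂_2 has invariant factor 2 > 1, so H_1 ≅ Z_2.
  H_2: rank ker ∂_2 − rank ∂_3 = (12 − 12) − 0 = 0, and there is no ∂_3, so H_2 ≅ 0.

H_0 = Z,  H_1 = Z_2,  H_2 = 0.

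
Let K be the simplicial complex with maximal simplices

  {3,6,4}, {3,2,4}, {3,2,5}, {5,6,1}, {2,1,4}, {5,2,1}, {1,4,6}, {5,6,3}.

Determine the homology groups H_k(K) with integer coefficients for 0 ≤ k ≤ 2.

H_0 = Z,  H_1 = 0,  H_2 = Z.

We work with the vertex ordering 1 < 2 < 3 < 4 < 5 < 6. The simplices of K, each written with vertices in increasing order, are:

  0-simplices (6): [1], [2], [3], [4], [5], [6]
  1-simplices (12): [1,2], [1,4], [1,5], [1,6], [2,3], [2,4], [2,5], [3,4], [3,5], [3,6], [4,6], [5,6]
  2-simplices (8): [1,2,4], [1,2,5], [1,4,6], [1,5,6], [2,3,4], [2,3,5], [3,4,6], [3,5,6]

giving chain groups C_0 ≅ Z^6, C_1 ≅ Z^12, C_2 ≅ Z^8.

∂_1: C_1 → C_0 maps an edge to its endpoints' difference, ∂[p,q] = q − p. For instance
  ∂[3,5] = [5] − [3].
As a 6×12 matrix over Z this has rank 5, with invariant factors (1,1,1,1,1).

∂_2: C_2 → C_1 maps a triangle to the signed sum of its edges. For instance
  ∂[2,3,5] = [3,5] − [2,5] + [2,3],
  ∂[2,3,4] = [3,4] − [2,4] + [2,3].
The 12×8 boundary matrix has rank 7 and Smith normal form diag(1,1,1,1,1,1,1).

From H_k ≅ ker(∂_k) / im(∂_{k+1}) we obtain:

  H_0: rank C_0 − rank ∂_1 = 6 − 5 = 1, and the invariant factors of ∂_1 are all 1, so H_0 ≅ Z.
  H_1: rank ker ∂_1 − rank ∂_2 = (12 − 5) − 7 = 0, and the invariant factors of ∂_2 are all 1, so H_1 ≅ 0.
  H_2: rank ker ∂_2 − rank ∂_3 = (8 − 7) − 0 = 1, and there is no ∂_3, so H_2 ≅ Z.

(K is a triangulation of the 2-sphere S^2.)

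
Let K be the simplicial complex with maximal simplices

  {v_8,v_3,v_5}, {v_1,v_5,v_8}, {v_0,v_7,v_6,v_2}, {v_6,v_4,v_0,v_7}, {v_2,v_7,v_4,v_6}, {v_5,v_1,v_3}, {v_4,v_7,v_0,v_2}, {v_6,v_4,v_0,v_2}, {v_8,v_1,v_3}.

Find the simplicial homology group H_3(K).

H_3 ≅ Z.

Order the vertices as v_0 < v_1 < v_2 < v_3 < v_4 < v_5 < v_6 < v_7 < v_8. Listing each simplex with vertices in this order, K has dimension 3 with simplices:

  0-simplices (9): [v_0], [v_1], [v_2], [v_3], [v_4], [v_5], [v_6], [v_7], [v_8]
  1-simplices (16): (16 of them)
  2-simplices (14): (14 of them)
  3-simplices (5): [v_0,v_2,v_4,v_6], [v_0,v_2,v_4,v_7], [v_0,v_2,v_6,v_7], [v_0,v_4,v_6,v_7], [v_2,v_4,v_6,v_7]

so the chain groups are C_0 ≅ Z^9, C_1 ≅ Z^16, C_2 ≅ Z^14, C_3 ≅ Z^5.

∂_1: C_1 → C_0 maps an edge to its endpoints' difference, ∂[p,q] = q − p.
The resulting 9×16 matrix has rank 7, and its Smith normal form has invariant factors (1,1,1,1,1,1,1).

Boundary ∂_2: C_2 → C_1 acts by ∂[p,q,r] = [q,r] − [p,r] + [p,q]. For instance
  ∂[v_0,v_4,v_6] = [v_4,v_6] − [v_0,v_6] + [v_0,v_4],
  ∂[v_0,v_2,v_6] = [v_2,v_6] − [v_0,v_6] + [v_0,v_2].
The 16×14 boundary matrix has rank 9 and Smith normal form diag(1,1,1,1,1,1,1,1,1).

Boundary ∂_3: C_3 → C_2 sends each 3-simplex σ to the alternating sum Σ_i (−1)^i (σ with its i-th vertex removed). For instance
  ∂[v_0,v_2,v_4,v_6] = [v_2,v_4,v_6] − [v_0,v_4,v_6] + [v_0,v_2,v_6] − [v_0,v_2,v_4],
  ∂[v_0,v_2,v_6,v_7] = [v_2,v_6,v_7] − [v_0,v_6,v_7] + [v_0,v_2,v_7] − [v_0,v_2,v_6].
This gives a 14×5 integer matrix of rank 4; reducing to Smith normal form yields diagonal entries (1,1,1,1).

Computing H_k = (kernel of ∂_k) / (image of ∂_{k+1}):

  H_3: rank ker ∂_3 − rank ∂_4 = (5 − 4) − 0 = 1, and there is no ∂_4, so H_3 = Z.

(K is a triangulation of the disjoint union of the 2-sphere S^2 and the 3-sphere S^3.)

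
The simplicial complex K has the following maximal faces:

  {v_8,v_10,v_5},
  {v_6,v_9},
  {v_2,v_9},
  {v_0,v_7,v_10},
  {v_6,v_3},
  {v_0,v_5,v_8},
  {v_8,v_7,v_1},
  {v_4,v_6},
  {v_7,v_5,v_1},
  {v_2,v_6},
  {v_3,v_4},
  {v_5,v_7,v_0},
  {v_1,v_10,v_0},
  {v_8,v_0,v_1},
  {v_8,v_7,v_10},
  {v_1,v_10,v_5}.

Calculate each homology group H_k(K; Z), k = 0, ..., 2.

H_0 ≅ Z^2,  H_1 ≅ Z^2 ⊕ Z/2,  H_2 = 0.

K has 11 vertices, 21 edges, 10 triangles.
rank ∂_0 = 0, rank ∂_1 = 9 ⇒ b_0 = 11 − 0 − 9 = 2; all invariant factors of ∂_1 are 1 so no torsion. So H_0 ≅ Z^2.
rank ∂_1 = 9, rank ∂_2 = 10 ⇒ b_1 = 21 − 9 − 10 = 2; ∂_2 has invariant factor(s) [2] giving torsion. So H_1 ≅ Z^2 ⊕ Z/2.
rank ∂_2 = 10, rank ∂_3 = 0 ⇒ b_2 = 10 − 10 − 0 = 0. So H_2 ≅ 0.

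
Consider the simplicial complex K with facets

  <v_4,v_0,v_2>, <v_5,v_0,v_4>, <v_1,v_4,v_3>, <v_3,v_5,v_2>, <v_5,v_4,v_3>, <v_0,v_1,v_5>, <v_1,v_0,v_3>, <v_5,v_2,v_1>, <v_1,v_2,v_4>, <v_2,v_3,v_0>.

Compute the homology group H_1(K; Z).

H_1 ≅ Z/2Z.

Fix the vertex order v_0 < v_1 < v_2 < v_3 < v_4 < v_5 and write every simplex with vertices in increasing order. Then dim K = 2 and the simplices of K are:

  0-simplices (6): [v_0], [v_1], [v_2], [v_3], [v_4], [v_5]
  1-simplices (15): (15 of them)
  2-simplices (10): [v_0,v_1,v_3], [v_0,v_1,v_5], [v_0,v_2,v_3], [v_0,v_2,v_4], [v_0,v_4,v_5], [v_1,v_2,v_4], [v_1,v_2,v_5], [v_1,v_3,v_4], [v_2,v_3,v_5], [v_3,v_4,v_5]

Hence C_0 ≅ Z^6, C_1 ≅ Z^15, C_2 ≅ Z^10.

The boundary map ∂_1: C_1 → C_0 is given by ∂[p,q] = [q] − [p]. For instance
  ∂[v_2,v_5] = [v_5] − [v_2].
This gives a 6×15 integer matrix of rank 5; reducing to Smith normal form yields diagonal entries (1,1,1,1,1).

Boundary ∂_2: C_2 → C_1 acts by ∂[p,q,r] = [q,r] − [p,r] + [p,q]. For instance
  ∂[v_0,v_4,v_5] = [v_4,v_5] − [v_0,v_5] + [v_0,v_4],
  ∂[v_3,v_4,v_5] = [v_4,v_5] − [v_3,v_5] + [v_3,v_4].
The resulting 15×10 matrix has rank 10, and its Smith normal form has invariant factors (1,1,1,1,1,1,1,1,1,2).

From H_k ≅ ker(∂_k) / im(∂_{k+1}) we obtain:

  H_1: rank ker ∂_1 − rank ∂_2 = (15 − 5) − 10 = 0, and ∂_2 has invariant factor 2 > 1, so H_1 = Z/2Z.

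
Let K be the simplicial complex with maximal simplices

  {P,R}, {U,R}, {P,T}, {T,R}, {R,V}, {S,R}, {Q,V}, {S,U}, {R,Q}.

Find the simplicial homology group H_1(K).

H_1 ≅ Z^3.

K has 7 vertices, 9 edges.
rank ∂_1 = 6, rank ∂_2 = 0 ⇒ b_1 = 9 − 6 − 0 = 3. So H_1 ≅ Z^3.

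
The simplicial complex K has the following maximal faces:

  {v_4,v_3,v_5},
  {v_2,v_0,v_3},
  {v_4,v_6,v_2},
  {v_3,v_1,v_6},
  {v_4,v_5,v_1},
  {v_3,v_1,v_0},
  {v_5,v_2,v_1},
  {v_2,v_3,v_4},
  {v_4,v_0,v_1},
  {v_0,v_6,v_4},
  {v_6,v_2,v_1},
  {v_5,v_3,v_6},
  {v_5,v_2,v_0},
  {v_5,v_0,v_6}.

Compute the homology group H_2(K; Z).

Order the vertices as v_0 < v_1 < v_2 < v_3 < v_4 < v_5 < v_6. Listing each simplex with vertices in this order, K has dimension 2 with simplices:

  0-simplices (7): [v_0], [v_1], [v_2], [v_3], [v_4], [v_5], [v_6]
  1-simplices (21): (21 of them)
  2-simplices (14): (14 of them)

Hence C_0 ≅ Z^7, C_1 ≅ Z^21, C_2 ≅ Z^14.

∂_1: C_1 → C_0 is given by ∂[p,q] = [q] − [p]. For instance
  ∂[v_2,v_3] = [v_3] − [v_2].
This gives a 7×21 integer matrix of rank 6; reducing to Smith normal form yields diagonal entries (1,1,1,1,1,1).

The boundary map ∂_2: C_2 → C_1 acts by ∂[p,q,r] = [q,r] − [p,r] + [p,q]. For instance
  ∂[v_1,v_4,v_5] = [v_4,v_5] − [v_1,v_5] + [v_1,v_4],
  ∂[v_0,v_4,v_6] = [v_4,v_6] − [v_0,v_6] + [v_0,v_4].
The 21×14 boundary matrix has rank 13 and Smith normal form diag(1,1,1,1,1,1,1,1,1,1,1,1,1).

Computing H_k = (kernel of ∂_k) / (image of ∂_{k+1}):

  H_2: rank ker ∂_2 − rank ∂_3 = (14 − 13) − 0 = 1, and there is no ∂_3, so H_2 = Z.

(K is a triangulation of the torus T^2.)

H_2 = Z.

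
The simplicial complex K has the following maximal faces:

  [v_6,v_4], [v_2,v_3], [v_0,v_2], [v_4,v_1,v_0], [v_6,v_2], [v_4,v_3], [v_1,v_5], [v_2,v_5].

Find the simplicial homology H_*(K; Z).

Take the total order v_0 < v_1 < v_2 < v_3 < v_4 < v_5 < v_6 on the vertex set. Then K (dimension 2) consists of the simplices:

  0-simplices (7): [v_0], [v_1], [v_2], [v_3], [v_4], [v_5], [v_6]
  1-simplices (10): [v_0,v_1], [v_0,v_2], [v_0,v_4], [v_1,v_4], [v_1,v_5], [v_2,v_3], [v_2,v_5], [v_2,v_6], [v_3,v_4], [v_4,v_6]
  2-simplices (1): [v_0,v_1,v_4]

so the chain groups are C_0 ≅ Z^7, C_1 ≅ Z^10, C_2 ≅ Z^1.

∂_1: C_1 → C_0 maps an edge to its endpoints' difference, ∂[p,q] = q − p. For instance
  ∂[v_0,v_4] = [v_4] − [v_0].
As a 7×10 matrix over Z this has rank 6, with invariant factors (1,1,1,1,1,1).

The boundary map ∂_2: C_2 → C_1 acts by ∂[p,q,r] = [q,r] − [p,r] + [p,q]. For instance
  ∂[v_0,v_1,v_4] = [v_1,v_4] − [v_0,v_4] + [v_0,v_1].
The 10×1 boundary matrix has rank 1 and Smith normal form diag(1).

Reading off H_k = ker ∂_k / im ∂_{k+1}:

  H_0: rank C_0 − rank ∂_1 = 7 − 6 = 1, and the invariant factors of ∂_1 are all 1, so H_0 ≅ Z.
  H_1: rank ker ∂_1 − rank ∂_2 = (10 − 6) − 1 = 3, and the invariant factors of ∂_2 are all 1, so H_1 ≅ Z^3.
  H_2: rank ker ∂_2 − rank ∂_3 = (1 − 1) − 0 = 0, and there is no ∂_3, so H_2 ≅ 0.

H_0 = Z,  H_1 = Z^3,  H_2 = 0.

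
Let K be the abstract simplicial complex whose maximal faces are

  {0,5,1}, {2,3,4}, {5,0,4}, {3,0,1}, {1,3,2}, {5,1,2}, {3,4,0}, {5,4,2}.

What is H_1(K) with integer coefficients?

H_1 ≅ 0.

Take the total order 0 < 1 < 2 < 3 < 4 < 5 on the vertex set. Then K (dimension 2) consists of the simplices:

  0-simplices (6): [0], [1], [2], [3], [4], [5]
  1-simplices (12): [0,1], [0,3], [0,4], [0,5], [1,2], [1,3], [1,5], [2,3], [2,4], [2,5], [3,4], [4,5]
  2-simplices (8): [0,1,3], [0,1,5], [0,3,4], [0,4,5], [1,2,3], [1,2,5], [2,3,4], [2,4,5]

so the chain groups are C_0 ≅ Z^6, C_1 ≅ Z^12, C_2 ≅ Z^8.

∂_1: C_1 → C_0 is given by ∂[p,q] = [q] − [p]. For instance
  ∂[1,3] = [3] − [1].
This gives a 6×12 integer matrix of rank 5; reducing to Smith normal form yields diagonal entries (1,1,1,1,1).

Boundary ∂_2: C_2 → C_1 sends each 2-simplex [p,q,r] to [q,r] − [p,r] + [p,q]. For instance
  ∂[2,3,4] = [3,4] − [2,4] + [2,3],
  ∂[0,3,4] = [3,4] − [0,4] + [0,3].
The resulting 12×8 matrix has rank 7, and its Smith normal form has invariant factors (1,1,1,1,1,1,1).

Now H_k = ker ∂_k / im ∂_{k+1}, so:

  H_1: rank ker ∂_1 − rank ∂_2 = (12 − 5) − 7 = 0, and the invariant factors of ∂_2 are all 1, so H_1 ≅ 0.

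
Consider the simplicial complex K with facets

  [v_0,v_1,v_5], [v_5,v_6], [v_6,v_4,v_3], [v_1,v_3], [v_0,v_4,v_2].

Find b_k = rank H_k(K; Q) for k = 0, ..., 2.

Order the vertices as v_0 < v_1 < v_2 < v_3 < v_4 < v_5 < v_6. Listing each simplex with vertices in this order, K has dimension 2 with simplices:

  0-simplices (7): [v_0], [v_1], [v_2], [v_3], [v_4], [v_5], [v_6]
  1-simplices (11): [v_0,v_1], [v_0,v_2], [v_0,v_4], [v_0,v_5], [v_1,v_3], [v_1,v_5], [v_2,v_4], [v_3,v_4], [v_3,v_6], [v_4,v_6], [v_5,v_6]
  2-simplices (3): [v_0,v_1,v_5], [v_0,v_2,v_4], [v_3,v_4,v_6]

giving chain groups C_0 ≅ Z^7, C_1 ≅ Z^11, C_2 ≅ Z^3.

Boundary ∂_1: C_1 → C_0 is given by ∂[p,q] = [q] − [p]. For instance
  ∂[v_0,v_4] = [v_4] − [v_0].
As a 7×11 matrix over Z this has rank 6, with invariant factors (1,1,1,1,1,1).

∂_2: C_2 → C_1 maps a triangle to the signed sum of its edges. For instance
  ∂[v_3,v_4,v_6] = [v_4,v_6] − [v_3,v_6] + [v_3,v_4],
  ∂[v_0,v_1,v_5] = [v_1,v_5] − [v_0,v_5] + [v_0,v_1].
The 11×3 boundary matrix has rank 3 and Smith normal form diag(1,1,1).

From H_k ≅ ker(∂_k) / im(∂_{k+1}) we obtain:

  H_0: rank C_0 − rank ∂_1 = 7 − 6 = 1, and the invariant factors of ∂_1 are all 1, so H_0 = Z.
  H_1: rank ker ∂_1 − rank ∂_2 = (11 − 6) − 3 = 2, and the invariant factors of ∂_2 are all 1, so H_1 = Z^2.
  H_2: rank ker ∂_2 − rank ∂_3 = (3 − 3) − 0 = 0, and there is no ∂_3, so H_2 = 0.

As a check, the Euler characteristic is 7 − 11 + 3 = -1, which agrees with 1 − 2 + 0 = -1.

Hence the Betti numbers are b_0 = 1, b_1 = 2, b_2 = 0.

b_0 = 1, b_1 = 2, b_2 = 0.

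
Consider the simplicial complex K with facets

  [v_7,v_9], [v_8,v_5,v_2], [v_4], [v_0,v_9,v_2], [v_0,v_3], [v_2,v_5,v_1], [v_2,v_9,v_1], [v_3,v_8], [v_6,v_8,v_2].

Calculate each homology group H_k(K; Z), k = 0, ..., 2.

H_0 = Z^2,  H_1 = Z,  H_2 = 0.

Fix the vertex order v_0 < v_1 < v_2 < v_3 < v_4 < v_5 < v_6 < v_7 < v_8 < v_9 and write every simplex with vertices in increasing order. Then dim K = 2 and the simplices of K are:

  0-simplices (10): [v_0], [v_1], [v_2], [v_3], [v_4], [v_5], [v_6], [v_7], [v_8], [v_9]
  1-simplices (14): [v_0,v_2], [v_0,v_3], [v_0,v_9], [v_1,v_2], [v_1,v_5], [v_1,v_9], [v_2,v_5], [v_2,v_6], [v_2,v_8], [v_2,v_9], [v_3,v_8], [v_5,v_8], [v_6,v_8], [v_7,v_9]
  2-simplices (5): [v_0,v_2,v_9], [v_1,v_2,v_5], [v_1,v_2,v_9], [v_2,v_5,v_8], [v_2,v_6,v_8]

Hence C_0 ≅ Z^10, C_1 ≅ Z^14, C_2 ≅ Z^5.

∂_1: C_1 → C_0 sends each edge [p,q] (with p < q) to q − p. For instance
  ∂[v_7,v_9] = [v_9] − [v_7].
This gives a 10×14 integer matrix of rank 8; reducing to Smith normal form yields diagonal entries (1,1,1,1,1,1,1,1).

Boundary ∂_2: C_2 → C_1 maps a triangle to the signed sum of its edges. For instance
  ∂[v_1,v_2,v_5] = [v_2,v_5] − [v_1,v_5] + [v_1,v_2],
  ∂[v_1,v_2,v_9] = [v_2,v_9] − [v_1,v_9] + [v_1,v_2].
As a 14×5 matrix over Z this has rank 5, with invariant factors (1,1,1,1,1).

Now H_k = ker ∂_k / im ∂_{k+1}, so:

  H_0: rank C_0 − rank ∂_1 = 10 − 8 = 2, and the invariant factors of ∂_1 are all 1, so H_0 = Z^2.
  H_1: rank ker ∂_1 − rank ∂_2 = (14 − 8) − 5 = 1, and the invariant factors of ∂_2 are all 1, so H_1 = Z.
  H_2: rank ker ∂_2 − rank ∂_3 = (5 − 5) − 0 = 0, and there is no ∂_3, so H_2 = 0.

As a check, the Euler characteristic is 10 − 14 + 5 = 1, which agrees with 2 − 1 + 0 = 1.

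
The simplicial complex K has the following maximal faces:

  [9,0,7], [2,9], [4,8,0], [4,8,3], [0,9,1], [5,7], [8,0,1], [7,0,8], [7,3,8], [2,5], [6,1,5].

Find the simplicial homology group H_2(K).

Take the total order 0 < 1 < 2 < 3 < 4 < 5 < 6 < 7 < 8 < 9 on the vertex set. Then K (dimension 2) consists of the simplices:

  0-simplices (10): [0], [1], [2], [3], [4], [5], [6], [7], [8], [9]
  1-simplices (19): [0,1], [0,4], [0,7], [0,8], [0,9], [1,5], [1,6], [1,8], [1,9], [2,5], [2,9], [3,4], [3,7], [3,8], [4,8], [5,6], [5,7], [7,8], [7,9]
  2-simplices (8): [0,1,8], [0,1,9], [0,4,8], [0,7,8], [0,7,9], [1,5,6], [3,4,8], [3,7,8]

giving chain groups C_0 ≅ Z^10, C_1 ≅ Z^19, C_2 ≅ Z^8.

Boundary ∂_1: C_1 → C_0 is given by ∂[p,q] = [q] − [p]. For instance
  ∂[0,8] = [8] − [0].
This gives a 10×19 integer matrix of rank 9; reducing to Smith normal form yields diagonal entries (1,1,1,1,1,1,1,1,1).

∂_2: C_2 → C_1 sends each 2-simplex [p,q,r] to [q,r] − [p,r] + [p,q]. For instance
  ∂[0,1,9] = [1,9] − [0,9] + [0,1],
  ∂[0,4,8] = [4,8] − [0,8] + [0,4].
The resulting 19×8 matrix has rank 8, and its Smith normal form has invariant factors (1,1,1,1,1,1,1,1).

Now H_k = ker ∂_k / im ∂_{k+1}, so:

  H_2: rank ker ∂_2 − rank ∂_3 = (8 − 8) − 0 = 0, and there is no ∂_3, so H_2 = 0.

H_2 ≅ 0.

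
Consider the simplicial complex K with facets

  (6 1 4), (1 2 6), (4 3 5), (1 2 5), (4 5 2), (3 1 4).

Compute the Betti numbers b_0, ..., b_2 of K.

b_0 = 1, b_1 = 1, b_2 = 0.

We work with the vertex ordering 1 < 2 < 3 < 4 < 5 < 6. The simplices of K, each written with vertices in increasing order, are:

  0-simplices (6): [1], [2], [3], [4], [5], [6]
  1-simplices (12): [1,2], [1,3], [1,4], [1,5], [1,6], [2,4], [2,5], [2,6], [3,4], [3,5], [4,5], [4,6]
  2-simplices (6): [1,2,5], [1,2,6], [1,3,4], [1,4,6], [2,4,5], [3,4,5]

Hence C_0 ≅ Z^6, C_1 ≅ Z^12, C_2 ≅ Z^6.

∂_1: C_1 → C_0 maps an edge to its endpoints' difference, ∂[p,q] = q − p. For instance
  ∂[2,4] = [4] − [2].
This gives a 6×12 integer matrix of rank 5; reducing to Smith normal form yields diagonal entries (1,1,1,1,1).

Boundary ∂_2: C_2 → C_1 maps a triangle to the signed sum of its edges. For instance
  ∂[1,3,4] = [3,4] − [1,4] + [1,3],
  ∂[3,4,5] = [4,5] − [3,5] + [3,4].
The 12×6 boundary matrix has rank 6 and Smith normal form diag(1,1,1,1,1,1).

Reading off H_k = ker ∂_k / im ∂_{k+1}:

  H_0: rank C_0 − rank ∂_1 = 6 − 5 = 1, and the invariant factors of ∂_1 are all 1, so H_0 = Z.
  H_1: rank ker ∂_1 − rank ∂_2 = (12 − 5) − 6 = 1, and the invariant factors of ∂_2 are all 1, so H_1 = Z.
  H_2: rank ker ∂_2 − rank ∂_3 = (6 − 6) − 0 = 0, and there is no ∂_3, so H_2 = 0.

Hence the Betti numbers are b_0 = 1, b_1 = 1, b_2 = 0.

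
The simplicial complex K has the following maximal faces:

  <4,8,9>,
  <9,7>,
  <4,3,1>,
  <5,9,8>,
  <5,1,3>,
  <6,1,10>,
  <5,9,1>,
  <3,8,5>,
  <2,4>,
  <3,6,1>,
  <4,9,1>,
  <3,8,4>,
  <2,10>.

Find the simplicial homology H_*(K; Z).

We work with the vertex ordering 1 < 2 < 3 < 4 < 5 < 6 < 7 < 8 < 9 < 10. The simplices of K, each written with vertices in increasing order, are:

  0-simplices (10): [1], [2], [3], [4], [5], [6], [7], [8], [9], [10]
  1-simplices (19): [1,3], [1,4], [1,5], [1,6], [1,9], [1,10], [2,4], [2,10], [3,4], [3,5], [3,6], [3,8], [4,8], [4,9], [5,8], [5,9], [6,10], [7,9], [8,9]
  2-simplices (10): [1,3,4], [1,3,5], [1,3,6], [1,4,9], [1,5,9], [1,6,10], [3,4,8], [3,5,8], [4,8,9], [5,8,9]

so the chain groups are C_0 ≅ Z^10, C_1 ≅ Z^19, C_2 ≅ Z^10.

∂_1: C_1 → C_0 is given by ∂[p,q] = [q] − [p]. For instance
  ∂[2,10] = [10] − [2].
The 10×19 boundary matrix has rank 9 and Smith normal form diag(1,1,1,1,1,1,1,1,1).

Boundary ∂_2: C_2 → C_1 maps a triangle to the signed sum of its edges. For instance
  ∂[1,4,9] = [4,9] − [1,9] + [1,4],
  ∂[1,3,6] = [3,6] − [1,6] + [1,3].
The 19×10 boundary matrix has rank 9 and Smith normal form diag(1,1,1,1,1,1,1,1,1).

Computing H_k = (kernel of ∂_k) / (image of ∂_{k+1}):

  H_0: rank C_0 − rank ∂_1 = 10 − 9 = 1, and the invariant factors of ∂_1 are all 1, so H_0 ≅ Z.
  H_1: rank ker ∂_1 − rank ∂_2 = (19 − 9) − 9 = 1, and the invariant factors of ∂_2 are all 1, so H_1 ≅ Z.
  H_2: rank ker ∂_2 − rank ∂_3 = (10 − 9) − 0 = 1, and there is no ∂_3, so H_2 ≅ Z.

As a check, the Euler characteristic is 10 − 19 + 10 = 1, which agrees with 1 − 1 + 1 = 1.

H_0 ≅ Z,  H_1 ≅ Z,  H_2 ≅ Z.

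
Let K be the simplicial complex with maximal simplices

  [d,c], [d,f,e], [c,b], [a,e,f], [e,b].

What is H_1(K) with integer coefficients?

Take the total order a < b < c < d < e < f on the vertex set. Then K (dimension 2) consists of the simplices:

  0-simplices (6): a, b, c, d, e, f
  1-simplices (8): ae, af, bc, be, cd, de, df, ef
  2-simplices (2): aef, def

giving chain groups C_0 ≅ Z^6, C_1 ≅ Z^8, C_2 ≅ Z^2.

The boundary map ∂_1: C_1 → C_0 maps an edge to its endpoints' difference, ∂[p,q] = q − p. For instance
  ∂be = e − b.
The resulting 6×8 matrix has rank 5, and its Smith normal form has invariant factors (1,1,1,1,1).

∂_2: C_2 → C_1 sends each 2-simplex [p,q,r] to [q,r] − [p,r] + [p,q]. For instance
  ∂def = ef − df + de,
  ∂aef = ef − af + ae.
This gives a 8×2 integer matrix of rank 2; reducing to Smith normal form yields diagonal entries (1,1).

Now H_k = ker ∂_k / im ∂_{k+1}, so:

  H_1: rank ker ∂_1 − rank ∂_2 = (8 − 5) − 2 = 1, and the invariant factors of ∂_2 are all 1, so H_1 = Z.

H_1 = Z.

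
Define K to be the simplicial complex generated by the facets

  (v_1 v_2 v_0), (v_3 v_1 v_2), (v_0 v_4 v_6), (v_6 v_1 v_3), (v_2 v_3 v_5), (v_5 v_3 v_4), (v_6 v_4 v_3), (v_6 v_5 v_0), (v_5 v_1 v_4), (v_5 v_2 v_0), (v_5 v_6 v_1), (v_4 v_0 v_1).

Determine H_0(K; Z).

H_0 ≅ Z.

Take the total order v_0 < v_1 < v_2 < v_3 < v_4 < v_5 < v_6 on the vertex set. Then K (dimension 2) consists of the simplices:

  0-simplices (7): [v_0], [v_1], [v_2], [v_3], [v_4], [v_5], [v_6]
  1-simplices (18): (18 of them)
  2-simplices (12): (12 of them)

giving chain groups C_0 ≅ Z^7, C_1 ≅ Z^18, C_2 ≅ Z^12.

The boundary map ∂_1: C_1 → C_0 maps an edge to its endpoints' difference, ∂[p,q] = q − p.
The resulting 7×18 matrix has rank 6, and its Smith normal form has invariant factors (1,1,1,1,1,1).

Boundary ∂_2: C_2 → C_1 acts by ∂[p,q,r] = [q,r] − [p,r] + [p,q]. For instance
  ∂[v_0,v_1,v_4] = [v_1,v_4] − [v_0,v_4] + [v_0,v_1],
  ∂[v_1,v_3,v_6] = [v_3,v_6] − [v_1,v_6] + [v_1,v_3].
This gives a 18×12 integer matrix of rank 12; reducing to Smith normal form yields diagonal entries (1,1,1,1,1,1,1,1,1,1,1,2).

From H_k ≅ ker(∂_k) / im(∂_{k+1}) we obtain:

  H_0: rank C_0 − rank ∂_1 = 7 − 6 = 1, and the invariant factors of ∂_1 are all 1, so H_0 ≅ Z.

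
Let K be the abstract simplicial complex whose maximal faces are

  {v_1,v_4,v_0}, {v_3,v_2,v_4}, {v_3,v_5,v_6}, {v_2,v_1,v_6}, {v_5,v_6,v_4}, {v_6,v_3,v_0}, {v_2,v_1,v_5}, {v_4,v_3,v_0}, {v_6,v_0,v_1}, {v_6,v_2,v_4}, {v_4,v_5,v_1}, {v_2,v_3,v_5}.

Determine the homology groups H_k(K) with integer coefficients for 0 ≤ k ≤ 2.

Fix the vertex order v_0 < v_1 < v_2 < v_3 < v_4 < v_5 < v_6 and write every simplex with vertices in increasing order. Then dim K = 2 and the simplices of K are:

  0-simplices (7): [v_0], [v_1], [v_2], [v_3], [v_4], [v_5], [v_6]
  1-simplices (18): (18 of them)
  2-simplices (12): (12 of them)

giving chain groups C_0 ≅ Z^7, C_1 ≅ Z^18, C_2 ≅ Z^12.

The boundary map ∂_1: C_1 → C_0 is given by ∂[p,q] = [q] − [p]. For instance
  ∂[v_1,v_6] = [v_6] − [v_1].
The 7×18 boundary matrix has rank 6 and Smith normal form diag(1,1,1,1,1,1).

Boundary ∂_2: C_2 → C_1 sends each 2-simplex [p,q,r] to [q,r] − [p,r] + [p,q]. For instance
  ∂[v_2,v_3,v_5] = [v_3,v_5] − [v_2,v_5] + [v_2,v_3],
  ∂[v_0,v_1,v_4] = [v_1,v_4] − [v_0,v_4] + [v_0,v_1].
The resulting 18×12 matrix has rank 12, and its Smith normal form has invariant factors (1,1,1,1,1,1,1,1,1,1,1,2).

Computing H_k = (kernel of ∂_k) / (image of ∂_{k+1}):

  H_0: rank C_0 − rank ∂_1 = 7 − 6 = 1, and the invariant factors of ∂_1 are all 1, so H_0 ≅ Z.
  H_1: rank ker ∂_1 − rank ∂_2 = (18 − 6) − 12 = 0, and ∂_2 has invariant factor 2 > 1, so H_1 ≅ Z_2.
  H_2: rank ker ∂_2 − rank ∂_3 = (12 − 12) − 0 = 0, and there is no ∂_3, so H_2 ≅ 0.

H_0 = Z,  H_1 = Z_2,  H_2 = 0.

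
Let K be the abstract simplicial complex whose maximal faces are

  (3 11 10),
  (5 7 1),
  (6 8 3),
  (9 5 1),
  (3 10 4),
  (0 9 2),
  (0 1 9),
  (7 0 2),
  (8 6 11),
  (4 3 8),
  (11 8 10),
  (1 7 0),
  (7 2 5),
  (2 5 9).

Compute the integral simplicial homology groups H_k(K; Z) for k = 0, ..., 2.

H_0 = Z^2,  H_1 = Z,  H_2 = Z.

K has 12 vertices, 24 edges, 14 triangles.
rank ∂_0 = 0, rank ∂_1 = 10 ⇒ b_0 = 12 − 0 − 10 = 2; all invariant factors of ∂_1 are 1 so no torsion. So H_0 = Z^2.
rank ∂_1 = 10, rank ∂_2 = 13 ⇒ b_1 = 24 − 10 − 13 = 1; all invariant factors of ∂_2 are 1 so no torsion. So H_1 = Z.
rank ∂_2 = 13, rank ∂_3 = 0 ⇒ b_2 = 14 − 13 − 0 = 1. So H_2 = Z.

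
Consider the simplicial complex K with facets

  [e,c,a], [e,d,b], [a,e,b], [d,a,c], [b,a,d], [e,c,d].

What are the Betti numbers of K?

b_0 = 1, b_1 = 0, b_2 = 1.

Order the vertices as a < b < c < d < e. Listing each simplex with vertices in this order, K has dimension 2 with simplices:

  0-simplices (5): a, b, c, d, e
  1-simplices (9): ab, ac, ad, ae, bd, be, cd, ce, de
  2-simplices (6): abd, abe, acd, ace, bde, cde

Hence C_0 ≅ Z^5, C_1 ≅ Z^9, C_2 ≅ Z^6.

Boundary ∂_1: C_1 → C_0 is given by ∂[p,q] = [q] − [p]. For instance
  ∂bd = d − b.
The resulting 5×9 matrix has rank 4, and its Smith normal form has invariant factors (1,1,1,1).

The boundary map ∂_2: C_2 → C_1 acts by ∂[p,q,r] = [q,r] − [p,r] + [p,q]. For instance
  ∂cde = de − ce + cd,
  ∂abe = be − ae + ab.
The resulting 9×6 matrix has rank 5, and its Smith normal form has invariant factors (1,1,1,1,1).

Now H_k = ker ∂_k / im ∂_{k+1}, so:

  H_0: rank C_0 − rank ∂_1 = 5 − 4 = 1, and the invariant factors of ∂_1 are all 1, so H_0 ≅ Z.
  H_1: rank ker ∂_1 − rank ∂_2 = (9 − 4) − 5 = 0, and the invariant factors of ∂_2 are all 1, so H_1 ≅ 0.
  H_2: rank ker ∂_2 − rank ∂_3 = (6 − 5) − 0 = 1, and there is no ∂_3, so H_2 ≅ Z.

As a check, the Euler characteristic is 5 − 9 + 6 = 2, which agrees with 1 − 0 + 1 = 2.

Hence the Betti numbers are b_0 = 1, b_1 = 0, b_2 = 1.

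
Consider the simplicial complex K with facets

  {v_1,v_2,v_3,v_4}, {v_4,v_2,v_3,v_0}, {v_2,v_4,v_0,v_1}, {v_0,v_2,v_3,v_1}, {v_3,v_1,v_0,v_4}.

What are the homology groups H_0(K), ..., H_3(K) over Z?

H_0 = Z,  H_1 = 0,  H_2 = 0,  H_3 = Z.

We work with the vertex ordering v_0 < v_1 < v_2 < v_3 < v_4. The simplices of K, each written with vertices in increasing order, are:

  0-simplices (5): [v_0], [v_1], [v_2], [v_3], [v_4]
  1-simplices (10): [v_0,v_1], [v_0,v_2], [v_0,v_3], [v_0,v_4], [v_1,v_2], [v_1,v_3], [v_1,v_4], [v_2,v_3], [v_2,v_4], [v_3,v_4]
  2-simplices (10): [v_0,v_1,v_2], [v_0,v_1,v_3], [v_0,v_1,v_4], [v_0,v_2,v_3], [v_0,v_2,v_4], [v_0,v_3,v_4], [v_1,v_2,v_3], [v_1,v_2,v_4], [v_1,v_3,v_4], [v_2,v_3,v_4]
  3-simplices (5): [v_0,v_1,v_2,v_3], [v_0,v_1,v_2,v_4], [v_0,v_1,v_3,v_4], [v_0,v_2,v_3,v_4], [v_1,v_2,v_3,v_4]

giving chain groups C_0 ≅ Z^5, C_1 ≅ Z^10, C_2 ≅ Z^10, C_3 ≅ Z^5.

Boundary ∂_1: C_1 → C_0 sends each edge [p,q] (with p < q) to q − p.
The resulting 5×10 matrix has rank 4, and its Smith normal form has invariant factors (1,1,1,1).

Boundary ∂_2: C_2 → C_1 sends each 2-simplex [p,q,r] to [q,r] − [p,r] + [p,q]. For instance
  ∂[v_1,v_2,v_3] = [v_2,v_3] − [v_1,v_3] + [v_1,v_2],
  ∂[v_0,v_2,v_3] = [v_2,v_3] − [v_0,v_3] + [v_0,v_2].
The 10×10 boundary matrix has rank 6 and Smith normal form diag(1,1,1,1,1,1).

∂_3: C_3 → C_2 sends each 3-simplex σ to the alternating sum Σ_i (−1)^i (σ with its i-th vertex removed). For instance
  ∂[v_1,v_2,v_3,v_4] = [v_2,v_3,v_4] − [v_1,v_3,v_4] + [v_1,v_2,v_4] − [v_1,v_2,v_3],
  ∂[v_0,v_1,v_3,v_4] = [v_1,v_3,v_4] − [v_0,v_3,v_4] + [v_0,v_1,v_4] − [v_0,v_1,v_3].
The resulting 10×5 matrix has rank 4, and its Smith normal form has invariant factors (1,1,1,1).

Reading off H_k = ker ∂_k / im ∂_{k+1}:

  H_0: rank C_0 − rank ∂_1 = 5 − 4 = 1, and the invariant factors of ∂_1 are all 1, so H_0 = Z.
  H_1: rank ker ∂_1 − rank ∂_2 = (10 − 4) − 6 = 0, and the invariant factors of ∂_2 are all 1, so H_1 = 0.
  H_2: rank ker ∂_2 − rank ∂_3 = (10 − 6) − 4 = 0, and the invariant factors of ∂_3 are all 1, so H_2 = 0.
  H_3: rank ker ∂_3 − rank ∂_4 = (5 − 4) − 0 = 1, and there is no ∂_4, so H_3 = Z.

(K is a triangulation of the 3-sphere S^3.)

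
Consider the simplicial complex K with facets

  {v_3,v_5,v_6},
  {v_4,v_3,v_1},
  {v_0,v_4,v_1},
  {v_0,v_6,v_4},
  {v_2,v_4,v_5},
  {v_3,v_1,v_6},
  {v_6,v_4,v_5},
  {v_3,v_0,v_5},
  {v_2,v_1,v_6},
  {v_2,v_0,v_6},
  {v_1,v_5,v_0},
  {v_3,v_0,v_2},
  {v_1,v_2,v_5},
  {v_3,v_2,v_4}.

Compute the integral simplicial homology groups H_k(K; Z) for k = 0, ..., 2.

Fix the vertex order v_0 < v_1 < v_2 < v_3 < v_4 < v_5 < v_6 and write every simplex with vertices in increasing order. Then dim K = 2 and the simplices of K are:

  0-simplices (7): [v_0], [v_1], [v_2], [v_3], [v_4], [v_5], [v_6]
  1-simplices (21): (21 of them)
  2-simplices (14): (14 of them)

so the chain groups are C_0 ≅ Z^7, C_1 ≅ Z^21, C_2 ≅ Z^14.

∂_1: C_1 → C_0 sends each edge [p,q] (with p < q) to q − p. For instance
  ∂[v_2,v_3] = [v_3] − [v_2].
The 7×21 boundary matrix has rank 6 and Smith normal form diag(1,1,1,1,1,1).

∂_2: C_2 → C_1 sends each 2-simplex [p,q,r] to [q,r] − [p,r] + [p,q]. For instance
  ∂[v_0,v_1,v_5] = [v_1,v_5] − [v_0,v_5] + [v_0,v_1],
  ∂[v_1,v_3,v_4] = [v_3,v_4] − [v_1,v_4] + [v_1,v_3].
As a 21×14 matrix over Z this has rank 13, with invariant factors (1,1,1,1,1,1,1,1,1,1,1,1,1).

Now H_k = ker ∂_k / im ∂_{k+1}, so:

  H_0: rank C_0 − rank ∂_1 = 7 − 6 = 1, and the invariant factors of ∂_1 are all 1, so H_0 ≅ Z.
  H_1: rank ker ∂_1 − rank ∂_2 = (21 − 6) − 13 = 2, and the invariant factors of ∂_2 are all 1, so H_1 ≅ Z^2.
  H_2: rank ker ∂_2 − rank ∂_3 = (14 − 13) − 0 = 1, and there is no ∂_3, so H_2 ≅ Z.

(K is a triangulation of the torus T^2.)

H_0 ≅ Z,  H_1 ≅ Z^2,  H_2 ≅ Z.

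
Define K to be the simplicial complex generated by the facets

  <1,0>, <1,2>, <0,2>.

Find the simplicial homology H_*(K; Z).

H_0 ≅ Z,  H_1 ≅ Z.

Fix the vertex order 0 < 1 < 2 and write every simplex with vertices in increasing order. Then dim K = 1 and the simplices of K are:

  0-simplices (3): [0], [1], [2]
  1-simplices (3): [0,1], [0,2], [1,2]

Hence C_0 ≅ Z^3, C_1 ≅ Z^3.

Boundary ∂_1: C_1 → C_0 is given by ∂[p,q] = [q] − [p]. For instance
  ∂[0,2] = [2] − [0].
As a 3×3 matrix over Z this has rank 2, with invariant factors (1,1).

Reading off H_k = ker ∂_k / im ∂_{k+1}:

  H_0: rank C_0 − rank ∂_1 = 3 − 2 = 1, and the invariant factors of ∂_1 are all 1, so H_0 = Z.
  H_1: rank ker ∂_1 − rank ∂_2 = (3 − 2) − 0 = 1, and there is no ∂_2, so H_1 = Z.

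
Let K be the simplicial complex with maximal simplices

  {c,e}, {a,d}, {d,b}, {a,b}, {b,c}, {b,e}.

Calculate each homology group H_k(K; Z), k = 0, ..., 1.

Fix the vertex order a < b < c < d < e and write every simplex with vertices in increasing order. Then dim K = 1 and the simplices of K are:

  0-simplices (5): a, b, c, d, e
  1-simplices (6): ab, ad, bc, bd, be, ce

so the chain groups are C_0 ≅ Z^5, C_1 ≅ Z^6.

∂_1: C_1 → C_0 sends each edge [p,q] (with p < q) to q − p.
This gives a 5×6 integer matrix of rank 4; reducing to Smith normal form yields diagonal entries (1,1,1,1).

Computing H_k = (kernel of ∂_k) / (image of ∂_{k+1}):

  H_0: rank C_0 − rank ∂_1 = 5 − 4 = 1, and the invariant factors of ∂_1 are all 1, so H_0 = Z.
  H_1: rank ker ∂_1 − rank ∂_2 = (6 − 4) − 0 = 2, and there is no ∂_2, so H_1 = Z^2.

H_0 ≅ Z,  H_1 ≅ Z^2.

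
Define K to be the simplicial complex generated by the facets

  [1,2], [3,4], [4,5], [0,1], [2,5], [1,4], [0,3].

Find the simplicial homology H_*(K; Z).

Fix the vertex order 0 < 1 < 2 < 3 < 4 < 5 and write every simplex with vertices in increasing order. Then dim K = 1 and the simplices of K are:

  0-simplices (6): [0], [1], [2], [3], [4], [5]
  1-simplices (7): [0,1], [0,3], [1,2], [1,4], [2,5], [3,4], [4,5]

so the chain groups are C_0 ≅ Z^6, C_1 ≅ Z^7.

∂_1: C_1 → C_0 is given by ∂[p,q] = [q] − [p]. For instance
  ∂[0,3] = [3] − [0].
As a 6×7 matrix over Z this has rank 5, with invariant factors (1,1,1,1,1).

From H_k ≅ ker(∂_k) / im(∂_{k+1}) we obtain:

  H_0: rank C_0 − rank ∂_1 = 6 − 5 = 1, and the invariant factors of ∂_1 are all 1, so H_0 = Z.
  H_1: rank ker ∂_1 − rank ∂_2 = (7 − 5) − 0 = 2, and there is no ∂_2, so H_1 = Z^2.

H_0 ≅ Z,  H_1 ≅ Z^2.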